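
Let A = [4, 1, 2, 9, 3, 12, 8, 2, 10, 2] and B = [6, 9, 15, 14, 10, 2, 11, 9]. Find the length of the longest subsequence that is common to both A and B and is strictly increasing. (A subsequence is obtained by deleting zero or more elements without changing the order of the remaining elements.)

For each value that appears in both, track the longest common increasing run ending there.
The best achievable length is 2; one witness is 9, 10 (A-positions 4,9, B-positions 2,5).

2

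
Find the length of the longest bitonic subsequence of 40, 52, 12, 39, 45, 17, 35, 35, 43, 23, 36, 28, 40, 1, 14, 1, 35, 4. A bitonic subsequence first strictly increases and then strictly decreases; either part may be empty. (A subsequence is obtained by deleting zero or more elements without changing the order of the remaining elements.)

One longest bitonic subsequence is 40, 52, 45, 43, 36, 28, 14, 4 (positions 1,2,5,9,11,12,15,18): it rises to 52 then falls. Length 8 is optimal.

8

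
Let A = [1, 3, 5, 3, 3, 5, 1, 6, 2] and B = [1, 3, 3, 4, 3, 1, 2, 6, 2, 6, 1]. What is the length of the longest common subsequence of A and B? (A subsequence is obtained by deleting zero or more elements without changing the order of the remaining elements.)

Backtracking the LCS table gives one alignment: 1 (A1,B1) → 3 (A2,B2) → 3 (A4,B3) → 3 (A5,B5) → 1 (A7,B6) → 6 (A8,B8) → 2 (A9,B9).
So the longest common subsequence has length 7.

7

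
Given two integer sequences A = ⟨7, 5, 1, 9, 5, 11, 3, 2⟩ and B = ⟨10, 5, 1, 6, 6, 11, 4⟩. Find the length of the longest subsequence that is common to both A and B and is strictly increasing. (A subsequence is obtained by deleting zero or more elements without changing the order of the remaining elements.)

2

A longest common strictly increasing subsequence is 5, 11 (length 2); it appears in order in both A and B, and no longer such subsequence exists.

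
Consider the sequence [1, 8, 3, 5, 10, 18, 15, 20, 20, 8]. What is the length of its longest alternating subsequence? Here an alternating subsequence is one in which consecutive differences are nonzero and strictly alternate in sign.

Track the best alternating length ending on an up-step vs a down-step at each position: up/down = 1/1, 2/1, 2/3, 4/3, 4/1, 4/1, 4/5, 6/1, 6/1, 4/7.
The maximum over both is 7; one such subsequence is 1, 8, 3, 18, 15, 20, 8.

7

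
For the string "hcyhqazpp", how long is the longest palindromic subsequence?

3

Using dp[i][j] = 2 + dp[i+1][j−1] if the ends match, else max(dp[i+1][j], dp[i][j−1]):
dp[1][9] = 3. A witness is hyh at positions 1,3,4.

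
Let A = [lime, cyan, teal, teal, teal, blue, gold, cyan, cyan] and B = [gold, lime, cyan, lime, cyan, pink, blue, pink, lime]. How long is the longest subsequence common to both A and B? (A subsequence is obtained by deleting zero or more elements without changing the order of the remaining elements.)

3

Backtracking the LCS table gives one alignment: lime (A1,B4) → cyan (A2,B5) → blue (A6,B7).
So the longest common subsequence has length 3.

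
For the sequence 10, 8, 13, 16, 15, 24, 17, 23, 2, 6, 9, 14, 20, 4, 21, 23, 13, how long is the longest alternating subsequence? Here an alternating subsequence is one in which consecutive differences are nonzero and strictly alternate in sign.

12

A longest alternating subsequence is 10, 8, 16, 15, 24, 17, 23, 2, 6, 4, 21, 13 (positions 1,2,4,5,6,7,8,9,10,14,15,17); its 11 consecutive differences strictly alternate in sign, and length 12 is optimal.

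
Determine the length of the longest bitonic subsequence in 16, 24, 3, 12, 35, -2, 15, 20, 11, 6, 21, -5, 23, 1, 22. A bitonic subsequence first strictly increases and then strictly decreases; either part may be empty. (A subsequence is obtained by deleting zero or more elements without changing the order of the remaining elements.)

One longest bitonic subsequence is 16, 24, 35, 20, 11, 6, 1 (positions 1,2,5,8,9,10,14): it rises to 35 then falls. Length 7 is optimal.

7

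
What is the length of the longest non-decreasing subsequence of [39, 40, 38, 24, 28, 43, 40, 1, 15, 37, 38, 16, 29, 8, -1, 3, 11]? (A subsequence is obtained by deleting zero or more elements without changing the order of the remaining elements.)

4

Scanning left to right, the best length ending at each element is: 39→1, 40→2, 38→1, 24→1, 28→2, 43→3, 40→3, 1→1, 15→2, 37→3, 38→4, 16→3, 29→4, 8→2, -1→1, 3→2, 11→3.
So the longest non-decreasing subsequence has length 4, e.g. 24, 28, 37, 38.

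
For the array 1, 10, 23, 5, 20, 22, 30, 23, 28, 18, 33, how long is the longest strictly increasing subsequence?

7

Let dp[i] be the longest increasing subsequence ending at position i. Then dp = [1, 2, 3, 2, 3, 4, 5, 5, 6, 3, 7].
The maximum is 7; one witness is 1, 10, 20, 22, 23, 28, 33 at positions 1,2,5,6,8,9,11.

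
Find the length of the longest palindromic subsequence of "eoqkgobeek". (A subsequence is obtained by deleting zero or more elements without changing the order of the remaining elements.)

5

One longest palindromic subsequence is eogoe (positions 1,2,5,6,9); it reads the same forward and backward, and the interval DP gives dp[1][10] = 5.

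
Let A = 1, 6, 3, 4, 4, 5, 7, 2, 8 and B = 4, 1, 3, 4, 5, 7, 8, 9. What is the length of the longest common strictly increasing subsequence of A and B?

6

For each value that appears in both, track the longest common increasing run ending there.
The best achievable length is 6; one witness is 1, 3, 4, 5, 7, 8 (A-positions 1,3,4,6,7,9, B-positions 2,3,4,5,6,7).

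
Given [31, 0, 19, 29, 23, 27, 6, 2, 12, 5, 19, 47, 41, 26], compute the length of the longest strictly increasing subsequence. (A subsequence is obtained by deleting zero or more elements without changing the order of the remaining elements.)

One longest increasing subsequence is 0, 19, 23, 27, 47 (positions 2,3,5,6,12), of length 5; no longer one exists.

5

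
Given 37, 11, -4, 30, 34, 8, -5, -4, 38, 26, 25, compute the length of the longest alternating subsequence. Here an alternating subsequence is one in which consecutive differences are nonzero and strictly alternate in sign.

6

Track the best alternating length ending on an up-step vs a down-step at each position: up/down = 1/1, 1/2, 1/2, 3/2, 3/2, 3/4, 1/4, 5/4, 5/1, 5/6, 5/6.
The maximum over both is 6; one such subsequence is 37, 11, 30, 8, 38, 26.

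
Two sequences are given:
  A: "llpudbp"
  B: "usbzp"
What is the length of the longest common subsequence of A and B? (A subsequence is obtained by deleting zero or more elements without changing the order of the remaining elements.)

3

A longest common subsequence is ubp (length 3); the LCS DP confirms no longer common subsequence exists.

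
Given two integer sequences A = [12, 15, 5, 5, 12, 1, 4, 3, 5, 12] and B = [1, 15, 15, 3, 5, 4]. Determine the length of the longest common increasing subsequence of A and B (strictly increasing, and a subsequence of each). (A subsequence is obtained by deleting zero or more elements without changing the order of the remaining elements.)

3

For each value that appears in both, track the longest common increasing run ending there.
The best achievable length is 3; one witness is 1, 3, 5 (A-positions 6,8,9, B-positions 1,4,5).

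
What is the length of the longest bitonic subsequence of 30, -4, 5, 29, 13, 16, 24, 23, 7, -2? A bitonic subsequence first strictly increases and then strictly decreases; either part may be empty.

8

One longest bitonic subsequence is -4, 5, 13, 16, 24, 23, 7, -2 (positions 2,3,5,6,7,8,9,10): it rises to 24 then falls. Length 8 is optimal.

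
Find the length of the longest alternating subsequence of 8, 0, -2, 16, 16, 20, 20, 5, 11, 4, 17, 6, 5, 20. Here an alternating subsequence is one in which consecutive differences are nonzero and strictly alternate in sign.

9

Track the best alternating length ending on an up-step vs a down-step at each position: up/down = 1/1, 1/2, 1/2, 3/1, 3/1, 3/1, 3/1, 3/4, 5/4, 3/6, 7/4, 7/8, 7/8, 9/1.
The maximum over both is 9; one such subsequence is 8, 0, 16, 5, 11, 4, 17, 6, 20.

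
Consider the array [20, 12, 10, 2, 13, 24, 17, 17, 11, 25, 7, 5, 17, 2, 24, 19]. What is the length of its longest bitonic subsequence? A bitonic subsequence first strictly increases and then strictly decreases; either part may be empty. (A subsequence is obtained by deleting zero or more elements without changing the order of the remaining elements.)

8

One longest bitonic subsequence is 12, 13, 24, 17, 11, 7, 5, 2 (positions 2,5,6,8,9,11,12,14): it rises to 24 then falls. Length 8 is optimal.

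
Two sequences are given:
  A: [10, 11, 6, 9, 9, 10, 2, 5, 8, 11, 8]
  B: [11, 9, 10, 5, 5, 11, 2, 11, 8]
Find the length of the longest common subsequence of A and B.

6

A longest common subsequence is 11, 9, 10, 2, 11, 8 (length 6); the LCS DP confirms no longer common subsequence exists.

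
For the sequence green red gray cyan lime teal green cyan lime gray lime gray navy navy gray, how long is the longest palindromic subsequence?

Using dp[i][j] = 2 + dp[i+1][j−1] if the ends match, else max(dp[i+1][j], dp[i][j−1]):
dp[1][15] = 5. A witness is gray gray lime gray gray at positions 3,10,11,12,15.

5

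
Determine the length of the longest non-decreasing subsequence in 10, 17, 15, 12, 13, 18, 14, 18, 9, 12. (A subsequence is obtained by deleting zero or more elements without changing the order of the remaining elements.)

5

One longest non-decreasing subsequence is 10, 12, 13, 18, 18 (positions 1,4,5,6,8), of length 5; no longer one exists.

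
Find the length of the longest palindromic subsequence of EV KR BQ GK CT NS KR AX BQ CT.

3

One longest palindromic subsequence is CT BQ CT (positions 5,9,10); it reads the same forward and backward, and the interval DP gives dp[1][10] = 3.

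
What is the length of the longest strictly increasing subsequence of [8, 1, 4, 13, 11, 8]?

Scanning left to right, the best length ending at each element is: 8→1, 1→1, 4→2, 13→3, 11→3, 8→3.
So the longest increasing subsequence has length 3, e.g. 1, 4, 13.

3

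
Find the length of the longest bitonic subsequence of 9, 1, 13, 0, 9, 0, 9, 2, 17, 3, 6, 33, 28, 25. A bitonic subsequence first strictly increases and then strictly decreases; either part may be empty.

7

One longest bitonic subsequence is 1, 2, 3, 6, 33, 28, 25 (positions 2,8,10,11,12,13,14): it rises to 33 then falls. Length 7 is optimal.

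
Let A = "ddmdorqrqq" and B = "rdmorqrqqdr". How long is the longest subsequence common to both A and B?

Backtracking the LCS table gives one alignment: d (A2,B2) → m (A3,B3) → o (A5,B4) → r (A6,B5) → q (A7,B6) → r (A8,B7) → q (A9,B8) → q (A10,B9).
So the longest common subsequence has length 8.

8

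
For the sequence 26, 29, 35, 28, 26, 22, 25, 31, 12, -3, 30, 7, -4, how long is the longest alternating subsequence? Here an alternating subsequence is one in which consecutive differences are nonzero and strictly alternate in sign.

7

A longest alternating subsequence is 26, 29, 22, 25, 12, 30, 7 (positions 1,2,6,7,9,11,12); its 6 consecutive differences strictly alternate in sign, and length 7 is optimal.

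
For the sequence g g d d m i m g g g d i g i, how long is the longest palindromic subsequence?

7

One longest palindromic subsequence is gigggig (positions 2,6,8,9,10,12,13); it reads the same forward and backward, and the interval DP gives dp[1][14] = 7.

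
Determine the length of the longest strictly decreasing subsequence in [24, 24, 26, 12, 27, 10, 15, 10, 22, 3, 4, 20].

One longest decreasing subsequence is 24, 12, 10, 3 (positions 1,4,6,10), of length 4; no longer one exists.

4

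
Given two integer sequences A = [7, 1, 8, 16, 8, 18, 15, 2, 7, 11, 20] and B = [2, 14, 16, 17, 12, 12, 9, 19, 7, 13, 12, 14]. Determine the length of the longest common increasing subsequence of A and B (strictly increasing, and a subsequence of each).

2

For each value that appears in both, track the longest common increasing run ending there.
The best achievable length is 2; one witness is 2, 7 (A-positions 8,9, B-positions 1,9).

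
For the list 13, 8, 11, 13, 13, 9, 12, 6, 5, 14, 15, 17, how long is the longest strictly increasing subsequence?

6

Let dp[i] be the longest increasing subsequence ending at position i. Then dp = [1, 1, 2, 3, 3, 2, 3, 1, 1, 4, 5, 6].
The maximum is 6; one witness is 8, 11, 13, 14, 15, 17 at positions 2,3,4,10,11,12.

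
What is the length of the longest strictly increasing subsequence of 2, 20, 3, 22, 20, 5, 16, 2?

One longest increasing subsequence is 2, 3, 5, 16 (positions 1,3,6,7), of length 4; no longer one exists.

4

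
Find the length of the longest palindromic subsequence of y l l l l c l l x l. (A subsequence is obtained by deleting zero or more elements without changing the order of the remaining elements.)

Using dp[i][j] = 2 + dp[i+1][j−1] if the ends match, else max(dp[i+1][j], dp[i][j−1]):
dp[1][10] = 7. A witness is lllclll at positions 2,4,5,6,7,8,10.

7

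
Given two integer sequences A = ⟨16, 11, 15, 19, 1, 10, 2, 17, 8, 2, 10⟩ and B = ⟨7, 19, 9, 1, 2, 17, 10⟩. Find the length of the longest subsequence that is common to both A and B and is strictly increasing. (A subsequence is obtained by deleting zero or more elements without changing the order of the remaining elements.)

3

For each value that appears in both, track the longest common increasing run ending there.
The best achievable length is 3; one witness is 1, 2, 17 (A-positions 5,7,8, B-positions 4,5,6).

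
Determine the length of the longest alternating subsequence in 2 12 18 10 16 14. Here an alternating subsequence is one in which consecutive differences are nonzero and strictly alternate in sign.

5

Track the best alternating length ending on an up-step vs a down-step at each position: up/down = 1/1, 2/1, 2/1, 2/3, 4/3, 4/5.
The maximum over both is 5; one such subsequence is 2, 12, 10, 16, 14.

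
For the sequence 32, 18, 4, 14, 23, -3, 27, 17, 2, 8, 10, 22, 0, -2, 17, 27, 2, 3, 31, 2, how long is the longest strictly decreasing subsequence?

6

Scanning left to right, the best length ending at each element is: 32→1, 18→2, 4→3, 14→3, 23→2, -3→4, 27→2, 17→3, 2→4, 8→4, 10→4, 22→3, 0→5, -2→6, 17→4, 27→2, 2→5, 3→5, 31→2, 2→6.
So the longest decreasing subsequence has length 6, e.g. 32, 18, 4, 2, 0, -2.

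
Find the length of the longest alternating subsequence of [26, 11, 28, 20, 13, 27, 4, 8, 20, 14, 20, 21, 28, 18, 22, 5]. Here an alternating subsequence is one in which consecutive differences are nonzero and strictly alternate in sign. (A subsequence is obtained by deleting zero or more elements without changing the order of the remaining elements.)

A longest alternating subsequence is 26, 11, 28, 20, 27, 4, 20, 14, 20, 18, 22, 5 (positions 1,2,3,4,6,7,9,10,11,14,15,16); its 11 consecutive differences strictly alternate in sign, and length 12 is optimal.

12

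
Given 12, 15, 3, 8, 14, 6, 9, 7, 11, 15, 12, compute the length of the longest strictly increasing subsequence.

5

One longest increasing subsequence is 3, 8, 9, 11, 15 (positions 3,4,7,9,10), of length 5; no longer one exists.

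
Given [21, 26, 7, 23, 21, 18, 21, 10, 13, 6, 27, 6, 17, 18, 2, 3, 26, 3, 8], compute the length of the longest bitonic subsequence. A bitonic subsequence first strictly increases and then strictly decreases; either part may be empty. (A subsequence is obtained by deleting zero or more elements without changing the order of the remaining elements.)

Let inc[i] be the LIS ending at i and dec[i] the longest strictly decreasing subsequence starting at i. inc = [1, 2, 1, 2, 2, 2, 3, 2, 3, 1, 4, 1, 4, 5, 1, 2, 6, 2, 3], dec = [5, 7, 3, 6, 5, 4, 4, 3, 3, 2, 3, 2, 2, 2, 1, 1, 2, 1, 1].
max_i inc[i]+dec[i]−1 = 8, with one witness 21, 26, 23, 21, 18, 13, 6, 3.

8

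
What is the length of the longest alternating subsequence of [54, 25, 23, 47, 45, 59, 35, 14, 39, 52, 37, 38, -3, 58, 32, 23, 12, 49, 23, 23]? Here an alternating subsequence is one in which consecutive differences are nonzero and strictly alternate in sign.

14

A longest alternating subsequence is 54, 25, 47, 45, 59, 35, 39, 37, 38, -3, 58, 32, 49, 23 (positions 1,2,4,5,6,7,9,11,12,13,14,15,18,19); its 13 consecutive differences strictly alternate in sign, and length 14 is optimal.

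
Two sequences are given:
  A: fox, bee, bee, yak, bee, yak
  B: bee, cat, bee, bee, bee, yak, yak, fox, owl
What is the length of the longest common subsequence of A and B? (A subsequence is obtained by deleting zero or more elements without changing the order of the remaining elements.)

Backtracking the LCS table gives one alignment: bee (A2,B4) → bee (A3,B5) → yak (A4,B6) → yak (A6,B7).
So the longest common subsequence has length 4.

4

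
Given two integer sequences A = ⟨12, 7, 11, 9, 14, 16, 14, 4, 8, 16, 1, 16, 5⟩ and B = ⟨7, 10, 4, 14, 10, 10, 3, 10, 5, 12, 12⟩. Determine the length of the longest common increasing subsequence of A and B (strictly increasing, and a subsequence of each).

A longest common strictly increasing subsequence is 7, 14 (length 2); it appears in order in both A and B, and no longer such subsequence exists.

2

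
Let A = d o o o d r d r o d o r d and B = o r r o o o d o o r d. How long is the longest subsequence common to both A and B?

Backtracking the LCS table gives one alignment: o (A2,B4) → o (A3,B5) → o (A4,B6) → d (A7,B7) → o (A9,B8) → o (A11,B9) → r (A12,B10) → d (A13,B11).
So the longest common subsequence has length 8.

8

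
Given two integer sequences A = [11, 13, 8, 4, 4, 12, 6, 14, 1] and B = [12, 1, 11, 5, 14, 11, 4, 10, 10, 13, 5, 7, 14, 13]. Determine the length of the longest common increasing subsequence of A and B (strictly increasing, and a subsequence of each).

3

A longest common strictly increasing subsequence is 11, 13, 14 (length 3); it appears in order in both A and B, and no longer such subsequence exists.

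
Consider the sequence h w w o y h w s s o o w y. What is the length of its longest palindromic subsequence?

6

One longest palindromic subsequence is ywoowy (positions 5,7,10,11,12,13); it reads the same forward and backward, and the interval DP gives dp[1][13] = 6.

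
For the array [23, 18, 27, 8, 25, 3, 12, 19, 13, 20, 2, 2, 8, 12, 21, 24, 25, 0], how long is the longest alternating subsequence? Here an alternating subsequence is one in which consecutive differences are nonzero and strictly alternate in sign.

Track the best alternating length ending on an up-step vs a down-step at each position: up/down = 1/1, 1/2, 3/1, 1/4, 5/4, 1/6, 7/6, 7/6, 7/8, 9/6, 1/10, 1/10, 11/10, 11/10, 11/6, 11/6, 11/4, 1/12.
The maximum over both is 12; one such subsequence is 23, 18, 27, 8, 25, 3, 19, 13, 20, 2, 8, 0.

12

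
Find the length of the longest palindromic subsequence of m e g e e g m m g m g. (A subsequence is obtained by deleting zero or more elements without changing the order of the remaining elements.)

One longest palindromic subsequence is ggmmgg (positions 3,6,7,8,9,11); it reads the same forward and backward, and the interval DP gives dp[1][11] = 6.

6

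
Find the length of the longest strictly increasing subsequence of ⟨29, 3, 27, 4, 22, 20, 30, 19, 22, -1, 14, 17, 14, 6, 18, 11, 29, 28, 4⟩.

6

Scanning left to right, the best length ending at each element is: 29→1, 3→1, 27→2, 4→2, 22→3, 20→3, 30→4, 19→3, 22→4, -1→1, 14→3, 17→4, 14→3, 6→3, 18→5, 11→4, 29→6, 28→6, 4→2.
So the longest increasing subsequence has length 6, e.g. 3, 4, 14, 17, 18, 29.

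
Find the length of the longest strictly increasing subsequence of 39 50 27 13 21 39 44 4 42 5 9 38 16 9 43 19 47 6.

One longest increasing subsequence is 13, 21, 39, 42, 43, 47 (positions 4,5,6,9,15,17), of length 6; no longer one exists.

6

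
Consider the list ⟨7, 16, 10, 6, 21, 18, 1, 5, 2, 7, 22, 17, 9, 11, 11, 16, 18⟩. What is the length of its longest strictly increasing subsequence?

7

Let dp[i] be the longest increasing subsequence ending at position i. Then dp = [1, 2, 2, 1, 3, 3, 1, 2, 2, 3, 4, 4, 4, 5, 5, 6, 7].
The maximum is 7; one witness is 1, 5, 7, 9, 11, 16, 18 at positions 7,8,10,13,14,16,17.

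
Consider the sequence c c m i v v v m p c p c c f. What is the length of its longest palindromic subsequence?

9

Using dp[i][j] = 2 + dp[i+1][j−1] if the ends match, else max(dp[i+1][j], dp[i][j−1]):
dp[1][14] = 9. A witness is ccmvvvmcc at positions 1,2,3,5,6,7,8,12,13.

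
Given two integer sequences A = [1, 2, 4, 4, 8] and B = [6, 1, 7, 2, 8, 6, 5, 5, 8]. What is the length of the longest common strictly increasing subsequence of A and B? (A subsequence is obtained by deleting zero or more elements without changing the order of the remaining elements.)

3

A longest common strictly increasing subsequence is 1, 2, 8 (length 3); it appears in order in both A and B, and no longer such subsequence exists.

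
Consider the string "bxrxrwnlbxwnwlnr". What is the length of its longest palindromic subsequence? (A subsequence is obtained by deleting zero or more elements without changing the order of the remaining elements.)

9

One longest palindromic subsequence is rnlwnwlnr (positions 3,7,8,11,12,13,14,15,16); it reads the same forward and backward, and the interval DP gives dp[1][16] = 9.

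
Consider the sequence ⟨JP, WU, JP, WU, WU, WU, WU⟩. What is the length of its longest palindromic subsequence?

5

One longest palindromic subsequence is WU WU WU WU WU (positions 2,4,5,6,7); it reads the same forward and backward, and the interval DP gives dp[1][7] = 5.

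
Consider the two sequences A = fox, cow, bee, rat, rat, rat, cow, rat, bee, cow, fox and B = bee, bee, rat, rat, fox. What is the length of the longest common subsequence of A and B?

A longest common subsequence is bee, rat, rat, fox (length 4); the LCS DP confirms no longer common subsequence exists.

4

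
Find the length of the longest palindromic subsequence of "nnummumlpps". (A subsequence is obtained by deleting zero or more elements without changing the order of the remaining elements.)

One longest palindromic subsequence is ummu (positions 3,4,5,6); it reads the same forward and backward, and the interval DP gives dp[1][11] = 4.

4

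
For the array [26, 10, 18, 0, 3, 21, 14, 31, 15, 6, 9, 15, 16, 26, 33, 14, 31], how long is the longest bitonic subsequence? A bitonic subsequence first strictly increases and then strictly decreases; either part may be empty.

9

Let inc[i] be the LIS ending at i and dec[i] the longest strictly decreasing subsequence starting at i. inc = [1, 1, 2, 1, 2, 3, 3, 4, 4, 3, 4, 5, 6, 7, 8, 5, 8], dec = [4, 2, 3, 1, 1, 3, 2, 3, 2, 1, 1, 2, 2, 2, 2, 1, 1].
max_i inc[i]+dec[i]−1 = 9, with one witness 0, 3, 6, 9, 15, 16, 26, 33, 31.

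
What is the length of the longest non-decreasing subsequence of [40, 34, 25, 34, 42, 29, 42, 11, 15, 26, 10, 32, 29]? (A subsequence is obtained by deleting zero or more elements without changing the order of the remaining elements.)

4

One longest non-decreasing subsequence is 34, 34, 42, 42 (positions 2,4,5,7), of length 4; no longer one exists.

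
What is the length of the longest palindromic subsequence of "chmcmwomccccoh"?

8

One longest palindromic subsequence is hoccccoh (positions 2,7,9,10,11,12,13,14); it reads the same forward and backward, and the interval DP gives dp[1][14] = 8.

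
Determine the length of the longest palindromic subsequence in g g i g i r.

One longest palindromic subsequence is igi (positions 3,4,5); it reads the same forward and backward, and the interval DP gives dp[1][6] = 3.

3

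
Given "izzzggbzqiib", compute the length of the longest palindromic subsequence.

6

One longest palindromic subsequence is izggzi (positions 1,4,5,6,8,11); it reads the same forward and backward, and the interval DP gives dp[1][12] = 6.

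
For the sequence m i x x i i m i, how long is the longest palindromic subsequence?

Using dp[i][j] = 2 + dp[i+1][j−1] if the ends match, else max(dp[i+1][j], dp[i][j−1]):
dp[1][8] = 6. A witness is mixxim at positions 1,2,3,4,6,7.

6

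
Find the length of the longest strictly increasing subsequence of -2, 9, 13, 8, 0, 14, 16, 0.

5

One longest increasing subsequence is -2, 9, 13, 14, 16 (positions 1,2,3,6,7), of length 5; no longer one exists.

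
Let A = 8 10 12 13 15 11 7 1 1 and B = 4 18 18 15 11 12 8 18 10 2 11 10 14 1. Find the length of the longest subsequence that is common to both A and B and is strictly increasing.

A longest common strictly increasing subsequence is 8, 10, 11 (length 3); it appears in order in both A and B, and no longer such subsequence exists.

3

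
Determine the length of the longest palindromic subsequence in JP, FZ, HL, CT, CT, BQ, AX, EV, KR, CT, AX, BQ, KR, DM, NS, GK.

Using dp[i][j] = 2 + dp[i+1][j−1] if the ends match, else max(dp[i+1][j], dp[i][j−1]):
dp[1][16] = 5. A witness is BQ AX CT AX BQ at positions 6,7,10,11,12.

5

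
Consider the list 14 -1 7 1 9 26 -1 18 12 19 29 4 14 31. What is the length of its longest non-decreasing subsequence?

One longest non-decreasing subsequence is -1, 7, 9, 18, 19, 29, 31 (positions 2,3,5,8,10,11,14), of length 7; no longer one exists.

7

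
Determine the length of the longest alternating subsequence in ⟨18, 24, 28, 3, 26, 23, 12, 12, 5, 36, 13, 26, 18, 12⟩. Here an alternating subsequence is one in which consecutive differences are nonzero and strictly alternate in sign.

A longest alternating subsequence is 18, 24, 3, 26, 23, 36, 13, 26, 18 (positions 1,2,4,5,6,10,11,12,13); its 8 consecutive differences strictly alternate in sign, and length 9 is optimal.

9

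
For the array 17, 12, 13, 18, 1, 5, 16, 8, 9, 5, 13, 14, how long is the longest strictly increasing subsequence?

One longest increasing subsequence is 1, 5, 8, 9, 13, 14 (positions 5,6,8,9,11,12), of length 6; no longer one exists.

6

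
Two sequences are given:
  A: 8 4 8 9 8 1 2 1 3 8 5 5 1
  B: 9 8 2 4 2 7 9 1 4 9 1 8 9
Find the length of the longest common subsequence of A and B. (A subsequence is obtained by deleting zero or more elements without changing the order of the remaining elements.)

A longest common subsequence is 8, 4, 9, 1, 1, 8 (length 6); the LCS DP confirms no longer common subsequence exists.

6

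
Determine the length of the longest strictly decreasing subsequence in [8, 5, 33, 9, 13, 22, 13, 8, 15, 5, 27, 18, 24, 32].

5

Let dp[i] be the longest decreasing subsequence ending at position i. Then dp = [1, 2, 1, 2, 2, 2, 3, 4, 3, 5, 2, 3, 3, 2].
The maximum is 5; one witness is 33, 22, 13, 8, 5 at positions 3,6,7,8,10.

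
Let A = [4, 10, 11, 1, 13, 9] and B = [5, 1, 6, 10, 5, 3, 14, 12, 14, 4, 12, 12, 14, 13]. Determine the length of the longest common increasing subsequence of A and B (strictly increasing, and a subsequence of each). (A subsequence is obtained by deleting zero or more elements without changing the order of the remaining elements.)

A longest common strictly increasing subsequence is 1, 13 (length 2); it appears in order in both A and B, and no longer such subsequence exists.

2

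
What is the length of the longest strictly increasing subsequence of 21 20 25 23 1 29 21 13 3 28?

Scanning left to right, the best length ending at each element is: 21→1, 20→1, 25→2, 23→2, 1→1, 29→3, 21→2, 13→2, 3→2, 28→3.
So the longest increasing subsequence has length 3, e.g. 21, 25, 29.

3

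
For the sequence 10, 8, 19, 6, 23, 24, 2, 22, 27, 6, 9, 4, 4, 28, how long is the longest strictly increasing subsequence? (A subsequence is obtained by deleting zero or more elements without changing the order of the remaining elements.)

Let dp[i] be the longest increasing subsequence ending at position i. Then dp = [1, 1, 2, 1, 3, 4, 1, 3, 5, 2, 3, 2, 2, 6].
The maximum is 6; one witness is 10, 19, 23, 24, 27, 28 at positions 1,3,5,6,9,14.

6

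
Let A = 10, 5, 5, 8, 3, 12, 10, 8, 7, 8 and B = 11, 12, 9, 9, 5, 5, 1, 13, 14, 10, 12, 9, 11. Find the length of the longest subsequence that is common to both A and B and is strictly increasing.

A longest common strictly increasing subsequence is 5, 10 (length 2); it appears in order in both A and B, and no longer such subsequence exists.

2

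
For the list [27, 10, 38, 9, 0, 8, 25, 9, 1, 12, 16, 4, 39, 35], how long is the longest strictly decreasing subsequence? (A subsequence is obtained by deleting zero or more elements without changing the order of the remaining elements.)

5

One longest decreasing subsequence is 27, 10, 9, 8, 1 (positions 1,2,4,6,9), of length 5; no longer one exists.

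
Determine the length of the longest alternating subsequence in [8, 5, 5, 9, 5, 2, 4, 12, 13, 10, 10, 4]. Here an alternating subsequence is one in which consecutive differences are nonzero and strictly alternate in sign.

A longest alternating subsequence is 8, 5, 9, 5, 12, 10 (positions 1,2,4,5,8,10); its 5 consecutive differences strictly alternate in sign, and length 6 is optimal.

6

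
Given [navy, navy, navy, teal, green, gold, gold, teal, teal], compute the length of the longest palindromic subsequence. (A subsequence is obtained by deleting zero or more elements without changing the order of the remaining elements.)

One longest palindromic subsequence is teal gold gold teal (positions 4,6,7,9); it reads the same forward and backward, and the interval DP gives dp[1][9] = 4.

4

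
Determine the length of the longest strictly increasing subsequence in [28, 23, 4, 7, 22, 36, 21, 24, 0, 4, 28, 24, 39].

Let dp[i] be the longest increasing subsequence ending at position i. Then dp = [1, 1, 1, 2, 3, 4, 3, 4, 1, 2, 5, 4, 6].
The maximum is 6; one witness is 4, 7, 22, 24, 28, 39 at positions 3,4,5,8,11,13.

6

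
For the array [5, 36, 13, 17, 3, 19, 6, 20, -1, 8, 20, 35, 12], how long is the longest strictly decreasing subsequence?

4

One longest decreasing subsequence is 36, 13, 3, -1 (positions 2,3,5,9), of length 4; no longer one exists.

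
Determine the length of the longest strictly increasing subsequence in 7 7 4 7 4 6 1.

Let dp[i] be the longest increasing subsequence ending at position i. Then dp = [1, 1, 1, 2, 1, 2, 1].
The maximum is 2; one witness is 4, 7 at positions 3,4.

2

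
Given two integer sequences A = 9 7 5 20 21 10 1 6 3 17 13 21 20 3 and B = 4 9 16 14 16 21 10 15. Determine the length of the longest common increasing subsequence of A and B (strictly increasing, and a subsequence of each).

2

A longest common strictly increasing subsequence is 9, 21 (length 2); it appears in order in both A and B, and no longer such subsequence exists.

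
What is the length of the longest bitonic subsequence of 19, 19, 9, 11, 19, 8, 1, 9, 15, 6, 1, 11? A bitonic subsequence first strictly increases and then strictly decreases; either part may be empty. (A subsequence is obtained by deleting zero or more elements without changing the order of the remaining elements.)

6

Let inc[i] be the LIS ending at i and dec[i] the longest strictly decreasing subsequence starting at i. inc = [1, 1, 1, 2, 3, 1, 1, 2, 3, 2, 1, 3], dec = [5, 5, 4, 4, 4, 3, 1, 3, 3, 2, 1, 1].
max_i inc[i]+dec[i]−1 = 6, with one witness 9, 11, 19, 15, 6, 1.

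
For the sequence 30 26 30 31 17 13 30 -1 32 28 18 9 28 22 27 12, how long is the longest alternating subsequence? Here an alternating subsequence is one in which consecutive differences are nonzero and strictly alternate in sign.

A longest alternating subsequence is 30, 26, 30, 17, 30, -1, 32, 18, 28, 22, 27, 12 (positions 1,2,3,5,7,8,9,11,13,14,15,16); its 11 consecutive differences strictly alternate in sign, and length 12 is optimal.

12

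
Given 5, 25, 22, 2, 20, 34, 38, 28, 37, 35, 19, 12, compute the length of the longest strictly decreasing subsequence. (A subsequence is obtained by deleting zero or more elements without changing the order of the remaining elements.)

One longest decreasing subsequence is 25, 22, 20, 19, 12 (positions 2,3,5,11,12), of length 5; no longer one exists.

5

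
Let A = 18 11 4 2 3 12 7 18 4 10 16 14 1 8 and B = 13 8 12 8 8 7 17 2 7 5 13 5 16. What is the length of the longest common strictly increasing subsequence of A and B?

A longest common strictly increasing subsequence is 2, 7, 16 (length 3); it appears in order in both A and B, and no longer such subsequence exists.

3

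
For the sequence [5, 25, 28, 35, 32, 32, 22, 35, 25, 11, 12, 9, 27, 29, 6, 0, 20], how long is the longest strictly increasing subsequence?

5

Let dp[i] be the longest increasing subsequence ending at position i. Then dp = [1, 2, 3, 4, 4, 4, 2, 5, 3, 2, 3, 2, 4, 5, 2, 1, 4].
The maximum is 5; one witness is 5, 25, 28, 32, 35 at positions 1,2,3,5,8.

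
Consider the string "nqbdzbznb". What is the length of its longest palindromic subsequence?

5

Using dp[i][j] = 2 + dp[i+1][j−1] if the ends match, else max(dp[i+1][j], dp[i][j−1]):
dp[1][9] = 5. A witness is bzbzb at positions 3,5,6,7,9.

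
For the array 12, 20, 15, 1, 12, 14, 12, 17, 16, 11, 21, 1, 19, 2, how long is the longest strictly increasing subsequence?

Let dp[i] be the longest increasing subsequence ending at position i. Then dp = [1, 2, 2, 1, 2, 3, 2, 4, 4, 2, 5, 1, 5, 2].
The maximum is 5; one witness is 1, 12, 14, 17, 21 at positions 4,5,6,8,11.

5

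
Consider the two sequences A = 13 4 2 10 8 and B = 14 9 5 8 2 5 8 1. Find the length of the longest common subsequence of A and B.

2

Backtracking the LCS table gives one alignment: 2 (A3,B5) → 8 (A5,B7).
So the longest common subsequence has length 2.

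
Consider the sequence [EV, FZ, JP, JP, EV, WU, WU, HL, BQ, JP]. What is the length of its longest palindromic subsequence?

One longest palindromic subsequence is JP WU WU JP (positions 3,6,7,10); it reads the same forward and backward, and the interval DP gives dp[1][10] = 4.

4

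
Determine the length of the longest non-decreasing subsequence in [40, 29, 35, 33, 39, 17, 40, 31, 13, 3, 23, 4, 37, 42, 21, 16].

One longest non-decreasing subsequence is 29, 35, 39, 40, 42 (positions 2,3,5,7,14), of length 5; no longer one exists.

5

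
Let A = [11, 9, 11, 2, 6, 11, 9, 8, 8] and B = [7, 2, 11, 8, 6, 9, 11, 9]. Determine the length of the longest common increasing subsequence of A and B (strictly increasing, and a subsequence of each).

A longest common strictly increasing subsequence is 2, 6, 9 (length 3); it appears in order in both A and B, and no longer such subsequence exists.

3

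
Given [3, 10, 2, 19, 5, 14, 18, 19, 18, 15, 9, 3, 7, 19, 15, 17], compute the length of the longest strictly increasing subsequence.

Let dp[i] be the longest increasing subsequence ending at position i. Then dp = [1, 2, 1, 3, 2, 3, 4, 5, 4, 4, 3, 2, 3, 5, 4, 5].
The maximum is 5; one witness is 3, 10, 14, 18, 19 at positions 1,2,6,7,8.

5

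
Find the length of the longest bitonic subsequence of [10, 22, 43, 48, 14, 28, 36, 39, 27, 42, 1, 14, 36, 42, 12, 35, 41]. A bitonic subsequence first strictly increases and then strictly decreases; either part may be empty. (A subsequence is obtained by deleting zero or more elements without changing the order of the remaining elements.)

One longest bitonic subsequence is 10, 22, 43, 48, 39, 27, 14, 12 (positions 1,2,3,4,8,9,12,15): it rises to 48 then falls. Length 8 is optimal.

8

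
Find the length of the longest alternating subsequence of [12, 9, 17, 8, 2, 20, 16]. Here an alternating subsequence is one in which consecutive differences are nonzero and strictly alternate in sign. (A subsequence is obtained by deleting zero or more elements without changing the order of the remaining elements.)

6

Track the best alternating length ending on an up-step vs a down-step at each position: up/down = 1/1, 1/2, 3/1, 1/4, 1/4, 5/1, 5/6.
The maximum over both is 6; one such subsequence is 12, 9, 17, 8, 20, 16.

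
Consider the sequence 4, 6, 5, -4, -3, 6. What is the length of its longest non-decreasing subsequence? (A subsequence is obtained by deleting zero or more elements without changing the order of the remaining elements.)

Scanning left to right, the best length ending at each element is: 4→1, 6→2, 5→2, -4→1, -3→2, 6→3.
So the longest non-decreasing subsequence has length 3, e.g. 4, 6, 6.

3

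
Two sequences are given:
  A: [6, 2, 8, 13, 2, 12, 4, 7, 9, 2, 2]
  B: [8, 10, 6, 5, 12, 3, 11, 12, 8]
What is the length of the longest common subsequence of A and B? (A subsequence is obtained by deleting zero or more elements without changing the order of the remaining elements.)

A longest common subsequence is 6, 8 (length 2); the LCS DP confirms no longer common subsequence exists.

2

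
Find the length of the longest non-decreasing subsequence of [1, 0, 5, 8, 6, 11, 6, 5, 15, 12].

One longest non-decreasing subsequence is 1, 5, 8, 11, 15 (positions 1,3,4,6,9), of length 5; no longer one exists.

5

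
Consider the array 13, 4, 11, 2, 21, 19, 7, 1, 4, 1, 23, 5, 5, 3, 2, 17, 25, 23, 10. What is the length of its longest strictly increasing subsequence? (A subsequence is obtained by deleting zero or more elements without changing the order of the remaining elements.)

One longest increasing subsequence is 4, 11, 21, 23, 25 (positions 2,3,5,11,17), of length 5; no longer one exists.

5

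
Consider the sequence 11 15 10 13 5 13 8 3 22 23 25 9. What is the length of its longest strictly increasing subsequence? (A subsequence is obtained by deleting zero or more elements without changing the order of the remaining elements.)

One longest increasing subsequence is 11, 15, 22, 23, 25 (positions 1,2,9,10,11), of length 5; no longer one exists.

5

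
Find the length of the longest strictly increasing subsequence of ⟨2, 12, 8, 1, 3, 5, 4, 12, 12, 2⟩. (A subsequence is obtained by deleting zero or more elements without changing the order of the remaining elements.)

Let dp[i] be the longest increasing subsequence ending at position i. Then dp = [1, 2, 2, 1, 2, 3, 3, 4, 4, 2].
The maximum is 4; one witness is 2, 3, 5, 12 at positions 1,5,6,8.

4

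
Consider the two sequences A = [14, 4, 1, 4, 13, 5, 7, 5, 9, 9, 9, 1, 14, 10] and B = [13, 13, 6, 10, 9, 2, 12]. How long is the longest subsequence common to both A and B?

2

Backtracking the LCS table gives one alignment: 13 (A5,B2) → 9 (A9,B5).
So the longest common subsequence has length 2.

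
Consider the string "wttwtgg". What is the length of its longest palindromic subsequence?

One longest palindromic subsequence is wttw (positions 1,2,3,4); it reads the same forward and backward, and the interval DP gives dp[1][7] = 4.

4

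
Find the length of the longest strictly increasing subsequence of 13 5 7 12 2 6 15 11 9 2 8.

Scanning left to right, the best length ending at each element is: 13→1, 5→1, 7→2, 12→3, 2→1, 6→2, 15→4, 11→3, 9→3, 2→1, 8→3.
So the longest increasing subsequence has length 4, e.g. 5, 7, 12, 15.

4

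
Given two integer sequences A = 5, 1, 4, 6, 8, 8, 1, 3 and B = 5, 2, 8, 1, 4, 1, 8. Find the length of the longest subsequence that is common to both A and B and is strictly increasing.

For each value that appears in both, track the longest common increasing run ending there.
The best achievable length is 3; one witness is 1, 4, 8 (A-positions 2,3,5, B-positions 4,5,7).

3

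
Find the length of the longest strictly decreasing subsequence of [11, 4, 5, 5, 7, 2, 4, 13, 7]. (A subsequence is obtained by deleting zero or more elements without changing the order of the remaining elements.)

Scanning left to right, the best length ending at each element is: 11→1, 4→2, 5→2, 5→2, 7→2, 2→3, 4→3, 13→1, 7→2.
So the longest decreasing subsequence has length 3, e.g. 11, 4, 2.

3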